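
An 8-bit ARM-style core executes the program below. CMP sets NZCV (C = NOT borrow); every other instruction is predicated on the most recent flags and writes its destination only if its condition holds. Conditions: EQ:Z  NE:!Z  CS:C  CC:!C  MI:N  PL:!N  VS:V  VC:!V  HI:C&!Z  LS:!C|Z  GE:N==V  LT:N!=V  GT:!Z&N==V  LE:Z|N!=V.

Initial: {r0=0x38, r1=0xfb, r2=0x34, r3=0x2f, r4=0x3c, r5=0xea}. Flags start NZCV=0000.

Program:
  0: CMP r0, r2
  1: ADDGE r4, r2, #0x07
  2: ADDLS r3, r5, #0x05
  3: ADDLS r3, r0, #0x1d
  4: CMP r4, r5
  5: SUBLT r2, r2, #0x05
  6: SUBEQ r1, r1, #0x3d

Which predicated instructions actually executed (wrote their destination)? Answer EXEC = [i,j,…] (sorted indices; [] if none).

EXEC = [1]

[0] flags=0010 → (cmp)
[1] flags=0010 GE?T → r4=0x3b
[2] flags=0010 LS?F → skip
[3] flags=0010 LS?F → skip
[4] flags=0000 → (cmp)
[5] flags=0000 LT?F → skip
[6] flags=0000 EQ?F → skip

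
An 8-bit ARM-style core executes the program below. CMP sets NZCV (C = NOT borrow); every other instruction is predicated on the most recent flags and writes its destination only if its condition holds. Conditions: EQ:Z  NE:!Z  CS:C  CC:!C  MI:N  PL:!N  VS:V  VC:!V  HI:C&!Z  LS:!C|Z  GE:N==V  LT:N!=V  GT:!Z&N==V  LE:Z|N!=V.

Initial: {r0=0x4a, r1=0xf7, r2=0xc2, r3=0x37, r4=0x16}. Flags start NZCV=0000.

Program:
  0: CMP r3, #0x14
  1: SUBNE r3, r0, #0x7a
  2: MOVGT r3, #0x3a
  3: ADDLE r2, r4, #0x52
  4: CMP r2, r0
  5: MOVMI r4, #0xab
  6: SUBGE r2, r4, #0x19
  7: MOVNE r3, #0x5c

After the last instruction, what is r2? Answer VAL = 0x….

0: ✓ CMP  NZCV=0010
1: ✓ SUBNE  r3←0xd0
2: ✓ MOVGT  r3←0x3a
3: · ADDLE
4: ✓ CMP  NZCV=0011
5: · MOVMI
6: · SUBGE
7: ✓ MOVNE  r3←0x5c

VAL = 0xc2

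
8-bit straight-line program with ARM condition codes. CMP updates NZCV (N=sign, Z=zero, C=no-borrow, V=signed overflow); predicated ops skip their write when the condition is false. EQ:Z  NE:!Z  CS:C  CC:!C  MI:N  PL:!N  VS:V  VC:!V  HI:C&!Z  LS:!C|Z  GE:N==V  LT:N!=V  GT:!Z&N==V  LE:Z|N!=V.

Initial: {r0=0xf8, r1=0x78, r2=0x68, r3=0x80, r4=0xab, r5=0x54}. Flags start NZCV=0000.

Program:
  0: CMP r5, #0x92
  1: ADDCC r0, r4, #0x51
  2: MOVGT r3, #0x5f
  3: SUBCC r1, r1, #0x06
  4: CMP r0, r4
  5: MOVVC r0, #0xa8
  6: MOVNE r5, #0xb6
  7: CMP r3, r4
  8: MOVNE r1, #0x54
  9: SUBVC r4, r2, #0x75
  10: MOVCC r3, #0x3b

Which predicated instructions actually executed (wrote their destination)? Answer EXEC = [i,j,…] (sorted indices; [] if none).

[0] flags=1001 → (cmp)
[1] flags=1001 CC?T → r0=0xfc
[2] flags=1001 GT?T → r3=0x5f
[3] flags=1001 CC?T → r1=0x72
[4] flags=0010 → (cmp)
[5] flags=0010 VC?T → r0=0xa8
[6] flags=0010 NE?T → r5=0xb6
[7] flags=1001 → (cmp)
[8] flags=1001 NE?T → r1=0x54
[9] flags=1001 VC?F → skip
[10] flags=1001 CC?T → r3=0x3b

EXEC = [1,2,3,5,6,8,10]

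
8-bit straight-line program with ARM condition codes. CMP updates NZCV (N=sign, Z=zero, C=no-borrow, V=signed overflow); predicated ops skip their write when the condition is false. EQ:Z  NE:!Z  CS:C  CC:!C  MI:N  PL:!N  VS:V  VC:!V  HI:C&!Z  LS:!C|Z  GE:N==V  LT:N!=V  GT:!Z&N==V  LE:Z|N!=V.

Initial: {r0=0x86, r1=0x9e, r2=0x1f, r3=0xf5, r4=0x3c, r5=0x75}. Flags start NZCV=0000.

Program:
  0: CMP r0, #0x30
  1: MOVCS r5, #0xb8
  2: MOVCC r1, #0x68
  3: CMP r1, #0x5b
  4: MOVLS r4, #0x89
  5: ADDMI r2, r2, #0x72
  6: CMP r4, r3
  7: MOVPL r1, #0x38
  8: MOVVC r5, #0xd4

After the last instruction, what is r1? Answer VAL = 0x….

VAL = 0x38

[0] flags=0011 → (cmp)
[1] flags=0011 CS?T → r5=0xb8
[2] flags=0011 CC?F → skip
[3] flags=0011 → (cmp)
[4] flags=0011 LS?F → skip
[5] flags=0011 MI?F → skip
[6] flags=0000 → (cmp)
[7] flags=0000 PL?T → r1=0x38
[8] flags=0000 VC?T → r5=0xd4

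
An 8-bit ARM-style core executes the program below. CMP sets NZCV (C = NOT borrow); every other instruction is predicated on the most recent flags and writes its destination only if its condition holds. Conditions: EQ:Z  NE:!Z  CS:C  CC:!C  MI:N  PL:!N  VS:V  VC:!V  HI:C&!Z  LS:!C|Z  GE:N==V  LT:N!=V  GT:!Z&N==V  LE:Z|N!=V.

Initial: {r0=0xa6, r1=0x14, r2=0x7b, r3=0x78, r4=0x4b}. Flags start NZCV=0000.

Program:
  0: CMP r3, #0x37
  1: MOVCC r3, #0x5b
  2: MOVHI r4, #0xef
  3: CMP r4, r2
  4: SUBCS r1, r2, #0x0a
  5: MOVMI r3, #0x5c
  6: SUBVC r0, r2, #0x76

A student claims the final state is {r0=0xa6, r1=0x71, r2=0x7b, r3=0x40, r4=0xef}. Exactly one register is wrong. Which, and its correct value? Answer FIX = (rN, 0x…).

0: ✓ CMP  NZCV=0010
1: · MOVCC
2: ✓ MOVHI  r4←0xef
3: ✓ CMP  NZCV=0011
4: ✓ SUBCS  r1←0x71
5: · MOVMI
6: · SUBVC

FIX = (r3, 0x78)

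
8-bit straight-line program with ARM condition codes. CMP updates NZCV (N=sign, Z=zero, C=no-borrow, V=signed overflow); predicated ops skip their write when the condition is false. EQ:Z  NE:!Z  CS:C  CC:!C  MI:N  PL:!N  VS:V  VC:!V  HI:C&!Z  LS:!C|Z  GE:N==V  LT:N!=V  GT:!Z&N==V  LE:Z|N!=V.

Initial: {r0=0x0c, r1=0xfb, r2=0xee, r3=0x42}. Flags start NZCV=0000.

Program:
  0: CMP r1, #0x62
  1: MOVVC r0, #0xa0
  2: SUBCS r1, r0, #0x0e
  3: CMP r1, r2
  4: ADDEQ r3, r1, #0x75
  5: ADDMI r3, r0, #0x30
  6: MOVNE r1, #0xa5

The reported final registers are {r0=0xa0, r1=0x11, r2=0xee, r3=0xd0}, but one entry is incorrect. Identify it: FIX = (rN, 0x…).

FIX = (r1, 0xa5)

0: ✓ CMP  NZCV=1010
1: ✓ MOVVC  r0←0xa0
2: ✓ SUBCS  r1←0x92
3: ✓ CMP  NZCV=1000
4: · ADDEQ
5: ✓ ADDMI  r3←0xd0
6: ✓ MOVNE  r1←0xa5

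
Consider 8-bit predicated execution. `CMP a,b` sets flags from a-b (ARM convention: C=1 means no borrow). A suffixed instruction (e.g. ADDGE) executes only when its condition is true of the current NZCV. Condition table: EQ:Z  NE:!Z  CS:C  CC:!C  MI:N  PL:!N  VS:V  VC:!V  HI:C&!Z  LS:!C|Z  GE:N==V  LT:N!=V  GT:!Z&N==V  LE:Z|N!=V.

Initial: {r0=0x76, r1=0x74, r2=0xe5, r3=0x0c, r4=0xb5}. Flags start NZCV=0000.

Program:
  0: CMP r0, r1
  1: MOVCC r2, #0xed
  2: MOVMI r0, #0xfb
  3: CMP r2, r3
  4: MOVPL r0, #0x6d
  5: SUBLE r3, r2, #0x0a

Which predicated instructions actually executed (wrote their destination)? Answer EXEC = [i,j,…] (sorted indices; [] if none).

0: ✓ CMP  NZCV=0010
1: · MOVCC
2: · MOVMI
3: ✓ CMP  NZCV=1010
4: · MOVPL
5: ✓ SUBLE  r3←0xdb

EXEC = [5]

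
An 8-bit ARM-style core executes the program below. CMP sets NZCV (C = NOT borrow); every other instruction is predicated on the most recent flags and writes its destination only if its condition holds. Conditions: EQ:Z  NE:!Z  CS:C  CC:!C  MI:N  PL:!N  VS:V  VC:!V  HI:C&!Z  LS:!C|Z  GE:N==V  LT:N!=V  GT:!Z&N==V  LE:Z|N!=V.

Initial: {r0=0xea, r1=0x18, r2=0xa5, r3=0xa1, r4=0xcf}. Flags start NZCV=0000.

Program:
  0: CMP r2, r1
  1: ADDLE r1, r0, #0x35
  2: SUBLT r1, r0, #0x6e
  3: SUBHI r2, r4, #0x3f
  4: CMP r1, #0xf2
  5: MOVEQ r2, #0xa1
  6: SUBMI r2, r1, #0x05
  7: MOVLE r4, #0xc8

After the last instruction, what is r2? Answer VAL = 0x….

VAL = 0x77

0: ✓ CMP  NZCV=1010
1: ✓ ADDLE  r1←0x1f
2: ✓ SUBLT  r1←0x7c
3: ✓ SUBHI  r2←0x90
4: ✓ CMP  NZCV=1001
5: · MOVEQ
6: ✓ SUBMI  r2←0x77
7: · MOVLE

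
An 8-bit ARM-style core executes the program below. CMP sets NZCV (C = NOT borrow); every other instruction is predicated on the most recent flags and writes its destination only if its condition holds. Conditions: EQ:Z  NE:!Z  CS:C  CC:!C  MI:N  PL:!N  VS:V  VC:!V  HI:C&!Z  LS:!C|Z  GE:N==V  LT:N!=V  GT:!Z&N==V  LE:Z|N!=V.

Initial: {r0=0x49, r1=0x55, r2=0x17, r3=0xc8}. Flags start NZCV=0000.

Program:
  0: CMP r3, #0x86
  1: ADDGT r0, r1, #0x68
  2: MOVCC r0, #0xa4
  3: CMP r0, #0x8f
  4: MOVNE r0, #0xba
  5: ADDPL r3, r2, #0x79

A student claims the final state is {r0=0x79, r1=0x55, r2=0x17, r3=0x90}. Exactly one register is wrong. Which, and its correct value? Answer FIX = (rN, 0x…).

FIX = (r0, 0xba)

0: ✓ CMP  NZCV=0010
1: ✓ ADDGT  r0←0xbd
2: · MOVCC
3: ✓ CMP  NZCV=0010
4: ✓ MOVNE  r0←0xba
5: ✓ ADDPL  r3←0x90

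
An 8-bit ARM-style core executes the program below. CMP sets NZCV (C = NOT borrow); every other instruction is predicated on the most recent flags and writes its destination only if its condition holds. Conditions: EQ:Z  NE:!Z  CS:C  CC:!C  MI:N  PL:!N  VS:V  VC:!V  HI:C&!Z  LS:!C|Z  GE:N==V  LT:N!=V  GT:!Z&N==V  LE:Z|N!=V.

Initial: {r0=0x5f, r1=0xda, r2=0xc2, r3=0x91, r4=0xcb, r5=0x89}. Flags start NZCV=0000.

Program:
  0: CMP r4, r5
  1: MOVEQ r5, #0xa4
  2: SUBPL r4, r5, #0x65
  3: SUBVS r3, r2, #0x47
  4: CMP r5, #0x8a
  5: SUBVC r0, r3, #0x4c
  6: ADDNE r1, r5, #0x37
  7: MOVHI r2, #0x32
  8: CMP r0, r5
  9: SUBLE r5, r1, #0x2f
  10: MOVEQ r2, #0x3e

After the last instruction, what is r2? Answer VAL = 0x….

0: ✓ CMP  NZCV=0010
1: · MOVEQ
2: ✓ SUBPL  r4←0x24
3: · SUBVS
4: ✓ CMP  NZCV=1000
5: ✓ SUBVC  r0←0x45
6: ✓ ADDNE  r1←0xc0
7: · MOVHI
8: ✓ CMP  NZCV=1001
9: · SUBLE
10: · MOVEQ

VAL = 0xc2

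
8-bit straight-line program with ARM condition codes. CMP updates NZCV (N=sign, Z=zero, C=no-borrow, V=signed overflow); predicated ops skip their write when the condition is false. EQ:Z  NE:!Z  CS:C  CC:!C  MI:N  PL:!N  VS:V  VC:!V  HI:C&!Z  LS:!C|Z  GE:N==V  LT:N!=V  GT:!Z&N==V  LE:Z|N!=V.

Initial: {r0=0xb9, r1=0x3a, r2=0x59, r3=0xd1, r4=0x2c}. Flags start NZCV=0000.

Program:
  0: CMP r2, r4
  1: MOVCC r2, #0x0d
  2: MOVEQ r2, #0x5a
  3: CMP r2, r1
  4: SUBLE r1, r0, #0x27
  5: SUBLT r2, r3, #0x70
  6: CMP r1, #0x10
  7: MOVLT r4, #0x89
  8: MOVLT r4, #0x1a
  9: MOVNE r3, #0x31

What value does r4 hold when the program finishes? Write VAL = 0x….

VAL = 0x2c

0: ✓ CMP  NZCV=0010
1: · MOVCC
2: · MOVEQ
3: ✓ CMP  NZCV=0010
4: · SUBLE
5: · SUBLT
6: ✓ CMP  NZCV=0010
7: · MOVLT
8: · MOVLT
9: ✓ MOVNE  r3←0x31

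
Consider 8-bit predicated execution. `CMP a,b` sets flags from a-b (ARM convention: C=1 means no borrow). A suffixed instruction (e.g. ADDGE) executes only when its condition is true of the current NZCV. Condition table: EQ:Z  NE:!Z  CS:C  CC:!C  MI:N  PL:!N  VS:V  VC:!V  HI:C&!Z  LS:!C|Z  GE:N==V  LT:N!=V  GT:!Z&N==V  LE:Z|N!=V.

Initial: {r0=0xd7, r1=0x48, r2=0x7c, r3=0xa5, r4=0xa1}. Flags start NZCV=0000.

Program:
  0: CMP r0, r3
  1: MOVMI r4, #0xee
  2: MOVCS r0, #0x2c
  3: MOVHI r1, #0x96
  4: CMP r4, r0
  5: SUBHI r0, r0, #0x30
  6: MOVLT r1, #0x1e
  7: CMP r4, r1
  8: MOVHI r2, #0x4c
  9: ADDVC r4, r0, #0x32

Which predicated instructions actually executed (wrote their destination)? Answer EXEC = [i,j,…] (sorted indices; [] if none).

[0] flags=0010 → (cmp)
[1] flags=0010 MI?F → skip
[2] flags=0010 CS?T → r0=0x2c
[3] flags=0010 HI?T → r1=0x96
[4] flags=0011 → (cmp)
[5] flags=0011 HI?T → r0=0xfc
[6] flags=0011 LT?T → r1=0x1e
[7] flags=1010 → (cmp)
[8] flags=1010 HI?T → r2=0x4c
[9] flags=1010 VC?T → r4=0x2e

EXEC = [2,3,5,6,8,9]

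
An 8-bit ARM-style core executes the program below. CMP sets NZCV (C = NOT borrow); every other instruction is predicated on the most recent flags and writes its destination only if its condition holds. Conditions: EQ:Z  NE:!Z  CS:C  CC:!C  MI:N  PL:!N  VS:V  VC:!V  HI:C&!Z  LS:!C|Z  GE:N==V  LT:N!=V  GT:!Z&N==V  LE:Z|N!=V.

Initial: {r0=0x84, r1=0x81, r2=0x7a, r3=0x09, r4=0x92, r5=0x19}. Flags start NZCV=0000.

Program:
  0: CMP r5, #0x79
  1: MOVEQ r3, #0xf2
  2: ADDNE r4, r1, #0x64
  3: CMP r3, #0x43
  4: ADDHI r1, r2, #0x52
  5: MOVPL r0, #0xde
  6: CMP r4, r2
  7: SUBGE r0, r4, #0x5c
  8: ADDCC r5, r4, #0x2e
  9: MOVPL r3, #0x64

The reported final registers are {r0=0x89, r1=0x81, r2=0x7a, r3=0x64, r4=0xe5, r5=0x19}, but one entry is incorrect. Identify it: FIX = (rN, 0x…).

FIX = (r0, 0x84)

0: ✓ CMP  NZCV=1000
1: · MOVEQ
2: ✓ ADDNE  r4←0xe5
3: ✓ CMP  NZCV=1000
4: · ADDHI
5: · MOVPL
6: ✓ CMP  NZCV=0011
7: · SUBGE
8: · ADDCC
9: ✓ MOVPL  r3←0x64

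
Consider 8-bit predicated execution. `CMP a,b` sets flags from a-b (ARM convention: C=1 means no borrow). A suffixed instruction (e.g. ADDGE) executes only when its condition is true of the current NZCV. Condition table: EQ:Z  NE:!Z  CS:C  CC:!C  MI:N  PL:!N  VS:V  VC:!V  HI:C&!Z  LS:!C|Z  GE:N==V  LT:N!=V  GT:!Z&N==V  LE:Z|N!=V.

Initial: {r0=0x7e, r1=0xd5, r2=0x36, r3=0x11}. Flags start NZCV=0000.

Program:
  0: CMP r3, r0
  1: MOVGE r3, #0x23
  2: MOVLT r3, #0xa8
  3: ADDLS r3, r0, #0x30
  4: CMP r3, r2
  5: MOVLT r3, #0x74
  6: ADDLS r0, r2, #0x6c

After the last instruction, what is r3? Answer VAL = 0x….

VAL = 0x74

0: ✓ CMP  NZCV=1000
1: · MOVGE
2: ✓ MOVLT  r3←0xa8
3: ✓ ADDLS  r3←0xae
4: ✓ CMP  NZCV=0011
5: ✓ MOVLT  r3←0x74
6: · ADDLS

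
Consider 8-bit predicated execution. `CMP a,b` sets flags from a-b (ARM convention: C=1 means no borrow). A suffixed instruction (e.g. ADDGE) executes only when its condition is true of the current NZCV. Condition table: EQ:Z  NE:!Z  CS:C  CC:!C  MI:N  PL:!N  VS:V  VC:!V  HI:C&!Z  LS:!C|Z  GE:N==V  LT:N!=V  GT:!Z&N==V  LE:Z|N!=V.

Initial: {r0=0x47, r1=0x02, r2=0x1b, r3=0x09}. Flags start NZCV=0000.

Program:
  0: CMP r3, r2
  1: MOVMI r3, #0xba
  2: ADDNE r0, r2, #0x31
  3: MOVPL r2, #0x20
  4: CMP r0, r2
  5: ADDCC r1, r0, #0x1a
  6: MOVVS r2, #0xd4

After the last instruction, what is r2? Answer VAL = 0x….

VAL = 0x1b

[0] flags=1000 → (cmp)
[1] flags=1000 MI?T → r3=0xba
[2] flags=1000 NE?T → r0=0x4c
[3] flags=1000 PL?F → skip
[4] flags=0010 → (cmp)
[5] flags=0010 CC?F → skip
[6] flags=0010 VS?F → skip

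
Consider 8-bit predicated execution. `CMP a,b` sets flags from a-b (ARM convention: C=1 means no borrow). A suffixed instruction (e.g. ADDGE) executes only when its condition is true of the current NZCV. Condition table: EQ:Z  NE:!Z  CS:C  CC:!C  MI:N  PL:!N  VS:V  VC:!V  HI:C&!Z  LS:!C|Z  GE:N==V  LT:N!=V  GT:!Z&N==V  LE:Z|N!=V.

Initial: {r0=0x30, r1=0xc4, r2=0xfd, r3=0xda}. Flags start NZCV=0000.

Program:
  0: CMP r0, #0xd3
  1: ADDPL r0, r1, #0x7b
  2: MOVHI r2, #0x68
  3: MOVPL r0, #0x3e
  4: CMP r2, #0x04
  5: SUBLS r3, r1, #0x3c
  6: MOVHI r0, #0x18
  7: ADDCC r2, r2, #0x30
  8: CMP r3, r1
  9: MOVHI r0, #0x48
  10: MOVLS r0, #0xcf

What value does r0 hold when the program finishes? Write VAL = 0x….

[0] flags=0000 → (cmp)
[1] flags=0000 PL?T → r0=0x3f
[2] flags=0000 HI?F → skip
[3] flags=0000 PL?T → r0=0x3e
[4] flags=1010 → (cmp)
[5] flags=1010 LS?F → skip
[6] flags=1010 HI?T → r0=0x18
[7] flags=1010 CC?F → skip
[8] flags=0010 → (cmp)
[9] flags=0010 HI?T → r0=0x48
[10] flags=0010 LS?F → skip

VAL = 0x48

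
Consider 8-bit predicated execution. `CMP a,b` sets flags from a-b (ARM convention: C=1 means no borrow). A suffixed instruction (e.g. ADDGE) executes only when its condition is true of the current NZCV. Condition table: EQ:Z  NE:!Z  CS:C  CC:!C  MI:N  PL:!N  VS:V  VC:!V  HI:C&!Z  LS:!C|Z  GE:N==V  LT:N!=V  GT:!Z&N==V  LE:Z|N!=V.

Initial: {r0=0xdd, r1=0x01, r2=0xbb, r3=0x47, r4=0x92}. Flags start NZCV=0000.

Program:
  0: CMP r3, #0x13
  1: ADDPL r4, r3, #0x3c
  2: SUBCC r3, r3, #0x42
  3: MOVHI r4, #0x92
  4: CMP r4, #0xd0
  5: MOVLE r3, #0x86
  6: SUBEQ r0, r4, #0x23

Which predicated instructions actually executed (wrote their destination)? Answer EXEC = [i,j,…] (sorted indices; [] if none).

[0] flags=0010 → (cmp)
[1] flags=0010 PL?T → r4=0x83
[2] flags=0010 CC?F → skip
[3] flags=0010 HI?T → r4=0x92
[4] flags=1000 → (cmp)
[5] flags=1000 LE?T → r3=0x86
[6] flags=1000 EQ?F → skip

EXEC = [1,3,5]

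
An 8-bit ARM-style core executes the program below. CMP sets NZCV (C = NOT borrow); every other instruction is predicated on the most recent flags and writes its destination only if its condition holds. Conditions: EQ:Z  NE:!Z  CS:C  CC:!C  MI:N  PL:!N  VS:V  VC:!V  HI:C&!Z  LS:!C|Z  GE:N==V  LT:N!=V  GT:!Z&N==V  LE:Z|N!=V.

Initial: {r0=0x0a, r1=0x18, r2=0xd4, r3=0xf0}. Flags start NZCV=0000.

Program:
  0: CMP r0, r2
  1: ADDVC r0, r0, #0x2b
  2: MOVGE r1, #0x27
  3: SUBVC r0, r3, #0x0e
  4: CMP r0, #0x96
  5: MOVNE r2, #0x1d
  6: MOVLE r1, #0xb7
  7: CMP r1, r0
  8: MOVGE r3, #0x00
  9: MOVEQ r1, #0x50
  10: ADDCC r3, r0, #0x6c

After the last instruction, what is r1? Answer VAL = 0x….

[0] flags=0000 → (cmp)
[1] flags=0000 VC?T → r0=0x35
[2] flags=0000 GE?T → r1=0x27
[3] flags=0000 VC?T → r0=0xe2
[4] flags=0010 → (cmp)
[5] flags=0010 NE?T → r2=0x1d
[6] flags=0010 LE?F → skip
[7] flags=0000 → (cmp)
[8] flags=0000 GE?T → r3=0x00
[9] flags=0000 EQ?F → skip
[10] flags=0000 CC?T → r3=0x4e

VAL = 0x27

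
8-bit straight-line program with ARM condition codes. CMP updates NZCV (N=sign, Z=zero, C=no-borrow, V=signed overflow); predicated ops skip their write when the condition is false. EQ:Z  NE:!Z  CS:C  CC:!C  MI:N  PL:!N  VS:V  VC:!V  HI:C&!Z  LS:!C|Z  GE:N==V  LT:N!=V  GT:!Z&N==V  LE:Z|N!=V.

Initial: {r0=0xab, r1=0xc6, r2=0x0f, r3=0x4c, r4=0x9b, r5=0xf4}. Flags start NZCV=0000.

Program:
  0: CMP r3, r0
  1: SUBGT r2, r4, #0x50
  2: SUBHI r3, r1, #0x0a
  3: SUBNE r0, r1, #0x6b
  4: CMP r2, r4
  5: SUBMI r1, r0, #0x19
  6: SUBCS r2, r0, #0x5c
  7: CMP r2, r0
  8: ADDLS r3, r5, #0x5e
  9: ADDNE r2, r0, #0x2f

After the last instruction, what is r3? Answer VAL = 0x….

VAL = 0x52

0: ✓ CMP  NZCV=1001
1: ✓ SUBGT  r2←0x4b
2: · SUBHI
3: ✓ SUBNE  r0←0x5b
4: ✓ CMP  NZCV=1001
5: ✓ SUBMI  r1←0x42
6: · SUBCS
7: ✓ CMP  NZCV=1000
8: ✓ ADDLS  r3←0x52
9: ✓ ADDNE  r2←0x8a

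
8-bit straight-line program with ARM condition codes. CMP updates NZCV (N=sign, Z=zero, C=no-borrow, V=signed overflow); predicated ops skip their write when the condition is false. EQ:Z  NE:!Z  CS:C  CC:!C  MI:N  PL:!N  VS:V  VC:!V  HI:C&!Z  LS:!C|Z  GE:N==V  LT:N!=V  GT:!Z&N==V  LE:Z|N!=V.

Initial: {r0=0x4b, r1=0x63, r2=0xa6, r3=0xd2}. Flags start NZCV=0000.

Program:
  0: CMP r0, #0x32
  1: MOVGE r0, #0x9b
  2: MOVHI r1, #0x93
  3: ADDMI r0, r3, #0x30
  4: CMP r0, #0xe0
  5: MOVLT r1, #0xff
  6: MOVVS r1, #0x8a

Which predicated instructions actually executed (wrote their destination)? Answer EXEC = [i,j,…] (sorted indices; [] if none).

[0] flags=0010 → (cmp)
[1] flags=0010 GE?T → r0=0x9b
[2] flags=0010 HI?T → r1=0x93
[3] flags=0010 MI?F → skip
[4] flags=1000 → (cmp)
[5] flags=1000 LT?T → r1=0xff
[6] flags=1000 VS?F → skip

EXEC = [1,2,5]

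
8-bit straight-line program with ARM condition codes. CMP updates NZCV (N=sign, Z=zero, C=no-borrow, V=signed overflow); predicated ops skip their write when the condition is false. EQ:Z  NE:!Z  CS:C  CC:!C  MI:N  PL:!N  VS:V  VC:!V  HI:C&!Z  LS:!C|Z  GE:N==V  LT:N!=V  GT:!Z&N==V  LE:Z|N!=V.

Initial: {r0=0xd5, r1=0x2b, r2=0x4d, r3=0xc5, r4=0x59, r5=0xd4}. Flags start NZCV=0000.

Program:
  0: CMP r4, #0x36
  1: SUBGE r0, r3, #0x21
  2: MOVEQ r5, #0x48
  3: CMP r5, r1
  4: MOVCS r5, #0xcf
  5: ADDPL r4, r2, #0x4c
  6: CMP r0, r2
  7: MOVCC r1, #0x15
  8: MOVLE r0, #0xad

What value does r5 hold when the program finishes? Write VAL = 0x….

[0] flags=0010 → (cmp)
[1] flags=0010 GE?T → r0=0xa4
[2] flags=0010 EQ?F → skip
[3] flags=1010 → (cmp)
[4] flags=1010 CS?T → r5=0xcf
[5] flags=1010 PL?F → skip
[6] flags=0011 → (cmp)
[7] flags=0011 CC?F → skip
[8] flags=0011 LE?T → r0=0xad

VAL = 0xcf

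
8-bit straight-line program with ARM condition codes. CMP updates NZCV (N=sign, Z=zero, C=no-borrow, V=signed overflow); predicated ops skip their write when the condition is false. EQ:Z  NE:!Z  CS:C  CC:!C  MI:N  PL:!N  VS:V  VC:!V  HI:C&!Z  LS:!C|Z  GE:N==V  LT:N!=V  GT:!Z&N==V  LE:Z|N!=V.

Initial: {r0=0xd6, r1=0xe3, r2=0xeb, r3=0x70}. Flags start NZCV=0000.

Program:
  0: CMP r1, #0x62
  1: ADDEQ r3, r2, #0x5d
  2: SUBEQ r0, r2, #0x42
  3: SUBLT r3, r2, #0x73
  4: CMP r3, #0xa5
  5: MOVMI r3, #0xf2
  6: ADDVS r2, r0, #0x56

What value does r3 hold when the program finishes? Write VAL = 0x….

VAL = 0xf2

[0] flags=1010 → (cmp)
[1] flags=1010 EQ?F → skip
[2] flags=1010 EQ?F → skip
[3] flags=1010 LT?T → r3=0x78
[4] flags=1001 → (cmp)
[5] flags=1001 MI?T → r3=0xf2
[6] flags=1001 VS?T → r2=0x2c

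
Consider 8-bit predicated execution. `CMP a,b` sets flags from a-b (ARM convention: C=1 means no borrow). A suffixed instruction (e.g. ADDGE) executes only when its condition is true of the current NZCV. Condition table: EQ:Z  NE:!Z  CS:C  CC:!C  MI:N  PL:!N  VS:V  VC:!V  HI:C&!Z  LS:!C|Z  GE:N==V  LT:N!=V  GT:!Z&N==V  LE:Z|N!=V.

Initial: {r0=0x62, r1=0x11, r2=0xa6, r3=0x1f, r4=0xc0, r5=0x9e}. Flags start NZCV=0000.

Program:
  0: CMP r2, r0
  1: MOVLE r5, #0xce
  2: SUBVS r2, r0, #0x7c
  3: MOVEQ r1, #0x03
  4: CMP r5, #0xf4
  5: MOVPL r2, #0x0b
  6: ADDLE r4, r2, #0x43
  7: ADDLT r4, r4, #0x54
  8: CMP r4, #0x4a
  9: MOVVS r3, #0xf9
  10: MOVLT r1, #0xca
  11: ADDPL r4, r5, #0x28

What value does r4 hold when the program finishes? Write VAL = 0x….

VAL = 0xf6

[0] flags=0011 → (cmp)
[1] flags=0011 LE?T → r5=0xce
[2] flags=0011 VS?T → r2=0xe6
[3] flags=0011 EQ?F → skip
[4] flags=1000 → (cmp)
[5] flags=1000 PL?F → skip
[6] flags=1000 LE?T → r4=0x29
[7] flags=1000 LT?T → r4=0x7d
[8] flags=0010 → (cmp)
[9] flags=0010 VS?F → skip
[10] flags=0010 LT?F → skip
[11] flags=0010 PL?T → r4=0xf6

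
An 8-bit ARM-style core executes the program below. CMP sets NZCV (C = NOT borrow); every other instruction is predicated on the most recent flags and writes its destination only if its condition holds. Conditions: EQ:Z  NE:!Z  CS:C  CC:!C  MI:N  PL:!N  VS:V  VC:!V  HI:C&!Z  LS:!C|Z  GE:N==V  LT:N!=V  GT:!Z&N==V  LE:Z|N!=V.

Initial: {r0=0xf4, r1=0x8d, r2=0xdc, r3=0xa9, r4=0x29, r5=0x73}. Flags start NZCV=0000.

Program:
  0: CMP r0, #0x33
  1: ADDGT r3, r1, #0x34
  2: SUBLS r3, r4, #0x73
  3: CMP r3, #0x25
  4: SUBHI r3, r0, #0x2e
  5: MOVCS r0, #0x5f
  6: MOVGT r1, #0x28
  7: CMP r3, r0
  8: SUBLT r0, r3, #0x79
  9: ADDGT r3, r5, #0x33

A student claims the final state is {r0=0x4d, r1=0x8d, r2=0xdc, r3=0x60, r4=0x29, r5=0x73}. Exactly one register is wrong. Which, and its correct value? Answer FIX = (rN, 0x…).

0: ✓ CMP  NZCV=1010
1: · ADDGT
2: · SUBLS
3: ✓ CMP  NZCV=1010
4: ✓ SUBHI  r3←0xc6
5: ✓ MOVCS  r0←0x5f
6: · MOVGT
7: ✓ CMP  NZCV=0011
8: ✓ SUBLT  r0←0x4d
9: · ADDGT

FIX = (r3, 0xc6)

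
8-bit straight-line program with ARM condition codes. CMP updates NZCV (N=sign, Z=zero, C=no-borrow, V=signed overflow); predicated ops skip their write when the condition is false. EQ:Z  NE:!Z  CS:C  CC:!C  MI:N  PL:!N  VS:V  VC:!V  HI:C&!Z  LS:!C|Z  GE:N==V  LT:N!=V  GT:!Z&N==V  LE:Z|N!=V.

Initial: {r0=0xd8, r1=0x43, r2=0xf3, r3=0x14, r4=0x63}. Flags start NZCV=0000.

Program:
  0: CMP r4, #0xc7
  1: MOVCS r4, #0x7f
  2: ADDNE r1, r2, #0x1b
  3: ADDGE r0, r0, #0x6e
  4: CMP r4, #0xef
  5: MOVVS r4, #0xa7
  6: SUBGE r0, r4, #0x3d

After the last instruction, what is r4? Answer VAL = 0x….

0: ✓ CMP  NZCV=1001
1: · MOVCS
2: ✓ ADDNE  r1←0x0e
3: ✓ ADDGE  r0←0x46
4: ✓ CMP  NZCV=0000
5: · MOVVS
6: ✓ SUBGE  r0←0x26

VAL = 0x63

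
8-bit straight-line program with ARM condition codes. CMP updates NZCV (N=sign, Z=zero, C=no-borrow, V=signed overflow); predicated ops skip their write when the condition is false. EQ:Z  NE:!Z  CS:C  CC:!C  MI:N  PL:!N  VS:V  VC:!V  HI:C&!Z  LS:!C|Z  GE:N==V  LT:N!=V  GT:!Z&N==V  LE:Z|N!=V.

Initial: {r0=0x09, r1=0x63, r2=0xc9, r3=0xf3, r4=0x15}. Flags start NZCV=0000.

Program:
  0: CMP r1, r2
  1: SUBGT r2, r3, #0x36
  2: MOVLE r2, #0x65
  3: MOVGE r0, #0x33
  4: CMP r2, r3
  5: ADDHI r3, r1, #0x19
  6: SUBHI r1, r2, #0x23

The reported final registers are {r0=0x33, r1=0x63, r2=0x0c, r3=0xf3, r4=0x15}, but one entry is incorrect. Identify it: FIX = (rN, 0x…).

FIX = (r2, 0xbd)

0: ✓ CMP  NZCV=1001
1: ✓ SUBGT  r2←0xbd
2: · MOVLE
3: ✓ MOVGE  r0←0x33
4: ✓ CMP  NZCV=1000
5: · ADDHI
6: · SUBHI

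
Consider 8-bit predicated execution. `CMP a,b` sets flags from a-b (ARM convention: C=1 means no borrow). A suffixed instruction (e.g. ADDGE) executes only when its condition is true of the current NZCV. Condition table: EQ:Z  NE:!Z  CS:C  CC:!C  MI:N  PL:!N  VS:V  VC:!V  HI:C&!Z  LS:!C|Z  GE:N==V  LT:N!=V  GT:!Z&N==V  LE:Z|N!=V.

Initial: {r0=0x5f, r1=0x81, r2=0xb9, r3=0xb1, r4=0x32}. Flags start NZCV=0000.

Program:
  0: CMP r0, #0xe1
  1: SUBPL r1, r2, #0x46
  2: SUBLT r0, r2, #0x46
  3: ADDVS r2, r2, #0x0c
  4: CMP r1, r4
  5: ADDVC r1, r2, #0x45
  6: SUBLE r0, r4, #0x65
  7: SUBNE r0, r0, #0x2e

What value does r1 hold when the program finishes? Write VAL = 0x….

VAL = 0xfe

[0] flags=0000 → (cmp)
[1] flags=0000 PL?T → r1=0x73
[2] flags=0000 LT?F → skip
[3] flags=0000 VS?F → skip
[4] flags=0010 → (cmp)
[5] flags=0010 VC?T → r1=0xfe
[6] flags=0010 LE?F → skip
[7] flags=0010 NE?T → r0=0x31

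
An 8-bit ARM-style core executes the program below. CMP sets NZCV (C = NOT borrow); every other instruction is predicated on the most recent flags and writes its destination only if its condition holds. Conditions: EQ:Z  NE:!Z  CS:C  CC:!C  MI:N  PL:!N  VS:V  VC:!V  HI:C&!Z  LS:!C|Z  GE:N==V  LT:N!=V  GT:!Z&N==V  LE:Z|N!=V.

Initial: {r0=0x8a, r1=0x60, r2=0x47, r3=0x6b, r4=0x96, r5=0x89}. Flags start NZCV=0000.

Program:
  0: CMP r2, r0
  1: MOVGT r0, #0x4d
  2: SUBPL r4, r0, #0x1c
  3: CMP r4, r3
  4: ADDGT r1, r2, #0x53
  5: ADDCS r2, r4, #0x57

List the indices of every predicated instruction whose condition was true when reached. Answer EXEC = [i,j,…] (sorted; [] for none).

EXEC = [1,5]

0: ✓ CMP  NZCV=1001
1: ✓ MOVGT  r0←0x4d
2: · SUBPL
3: ✓ CMP  NZCV=0011
4: · ADDGT
5: ✓ ADDCS  r2←0xed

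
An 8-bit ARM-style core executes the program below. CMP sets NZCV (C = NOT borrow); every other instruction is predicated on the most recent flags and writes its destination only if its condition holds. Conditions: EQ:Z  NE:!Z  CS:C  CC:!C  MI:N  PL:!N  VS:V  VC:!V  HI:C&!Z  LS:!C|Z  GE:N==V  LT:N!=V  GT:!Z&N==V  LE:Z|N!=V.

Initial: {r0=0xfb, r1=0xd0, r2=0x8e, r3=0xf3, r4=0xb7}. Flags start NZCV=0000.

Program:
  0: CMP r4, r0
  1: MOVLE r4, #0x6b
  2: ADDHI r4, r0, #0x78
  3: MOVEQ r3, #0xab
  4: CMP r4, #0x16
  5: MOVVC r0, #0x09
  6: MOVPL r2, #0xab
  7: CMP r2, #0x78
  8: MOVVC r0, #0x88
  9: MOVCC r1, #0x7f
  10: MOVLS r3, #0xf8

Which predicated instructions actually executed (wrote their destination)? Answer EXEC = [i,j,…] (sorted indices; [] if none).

0: ✓ CMP  NZCV=1000
1: ✓ MOVLE  r4←0x6b
2: · ADDHI
3: · MOVEQ
4: ✓ CMP  NZCV=0010
5: ✓ MOVVC  r0←0x09
6: ✓ MOVPL  r2←0xab
7: ✓ CMP  NZCV=0011
8: · MOVVC
9: · MOVCC
10: · MOVLS

EXEC = [1,5,6]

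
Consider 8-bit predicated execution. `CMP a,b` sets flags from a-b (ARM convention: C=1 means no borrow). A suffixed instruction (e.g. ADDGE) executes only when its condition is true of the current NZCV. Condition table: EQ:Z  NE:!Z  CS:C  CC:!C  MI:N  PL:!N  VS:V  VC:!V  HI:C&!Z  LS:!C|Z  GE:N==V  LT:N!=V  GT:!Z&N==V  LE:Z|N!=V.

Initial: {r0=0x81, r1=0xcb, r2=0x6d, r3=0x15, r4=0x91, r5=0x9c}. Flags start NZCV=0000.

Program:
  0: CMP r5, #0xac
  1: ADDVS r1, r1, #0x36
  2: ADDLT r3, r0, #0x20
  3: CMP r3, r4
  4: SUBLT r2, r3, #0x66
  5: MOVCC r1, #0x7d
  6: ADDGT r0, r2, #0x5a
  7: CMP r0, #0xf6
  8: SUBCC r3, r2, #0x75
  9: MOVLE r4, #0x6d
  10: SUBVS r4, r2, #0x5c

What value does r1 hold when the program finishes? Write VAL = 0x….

0: ✓ CMP  NZCV=1000
1: · ADDVS
2: ✓ ADDLT  r3←0xa1
3: ✓ CMP  NZCV=0010
4: · SUBLT
5: · MOVCC
6: ✓ ADDGT  r0←0xc7
7: ✓ CMP  NZCV=1000
8: ✓ SUBCC  r3←0xf8
9: ✓ MOVLE  r4←0x6d
10: · SUBVS

VAL = 0xcb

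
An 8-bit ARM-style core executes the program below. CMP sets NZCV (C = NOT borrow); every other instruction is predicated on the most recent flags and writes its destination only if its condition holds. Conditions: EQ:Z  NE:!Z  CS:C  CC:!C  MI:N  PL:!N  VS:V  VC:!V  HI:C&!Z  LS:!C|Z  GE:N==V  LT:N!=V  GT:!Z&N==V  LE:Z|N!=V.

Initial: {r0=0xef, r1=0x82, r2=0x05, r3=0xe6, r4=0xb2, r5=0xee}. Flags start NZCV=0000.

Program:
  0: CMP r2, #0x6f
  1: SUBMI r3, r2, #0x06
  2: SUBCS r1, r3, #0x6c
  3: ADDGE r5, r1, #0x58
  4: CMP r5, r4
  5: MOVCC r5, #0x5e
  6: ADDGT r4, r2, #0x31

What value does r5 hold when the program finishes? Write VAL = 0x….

VAL = 0xee

0: ✓ CMP  NZCV=1000
1: ✓ SUBMI  r3←0xff
2: · SUBCS
3: · ADDGE
4: ✓ CMP  NZCV=0010
5: · MOVCC
6: ✓ ADDGT  r4←0x36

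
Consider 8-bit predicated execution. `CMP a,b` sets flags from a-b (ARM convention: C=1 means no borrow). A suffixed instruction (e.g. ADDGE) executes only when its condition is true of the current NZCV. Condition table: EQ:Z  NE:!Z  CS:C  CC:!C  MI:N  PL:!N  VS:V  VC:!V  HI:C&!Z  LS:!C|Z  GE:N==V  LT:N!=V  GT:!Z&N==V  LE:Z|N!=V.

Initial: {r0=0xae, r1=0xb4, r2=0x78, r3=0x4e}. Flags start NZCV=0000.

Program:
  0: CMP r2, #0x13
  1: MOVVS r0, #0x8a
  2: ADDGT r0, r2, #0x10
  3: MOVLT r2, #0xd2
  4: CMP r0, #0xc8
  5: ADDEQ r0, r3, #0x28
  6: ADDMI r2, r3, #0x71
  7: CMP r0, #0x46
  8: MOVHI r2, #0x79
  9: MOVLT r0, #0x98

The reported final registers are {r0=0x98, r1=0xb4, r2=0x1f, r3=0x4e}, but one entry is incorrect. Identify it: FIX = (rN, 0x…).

FIX = (r2, 0x79)

0: ✓ CMP  NZCV=0010
1: · MOVVS
2: ✓ ADDGT  r0←0x88
3: · MOVLT
4: ✓ CMP  NZCV=1000
5: · ADDEQ
6: ✓ ADDMI  r2←0xbf
7: ✓ CMP  NZCV=0011
8: ✓ MOVHI  r2←0x79
9: ✓ MOVLT  r0←0x98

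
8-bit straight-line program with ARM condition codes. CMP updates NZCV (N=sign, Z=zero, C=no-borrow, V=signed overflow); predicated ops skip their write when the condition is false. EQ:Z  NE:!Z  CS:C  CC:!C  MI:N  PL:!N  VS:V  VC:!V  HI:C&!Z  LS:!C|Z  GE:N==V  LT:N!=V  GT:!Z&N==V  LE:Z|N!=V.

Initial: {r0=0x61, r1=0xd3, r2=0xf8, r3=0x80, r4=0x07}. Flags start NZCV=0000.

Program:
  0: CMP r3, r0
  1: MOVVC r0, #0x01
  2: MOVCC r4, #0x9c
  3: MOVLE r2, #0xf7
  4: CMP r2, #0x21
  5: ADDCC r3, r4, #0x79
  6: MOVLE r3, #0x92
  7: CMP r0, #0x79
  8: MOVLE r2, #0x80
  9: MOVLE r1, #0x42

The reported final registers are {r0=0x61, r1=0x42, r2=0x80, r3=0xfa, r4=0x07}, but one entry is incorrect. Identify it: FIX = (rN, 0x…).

FIX = (r3, 0x92)

[0] flags=0011 → (cmp)
[1] flags=0011 VC?F → skip
[2] flags=0011 CC?F → skip
[3] flags=0011 LE?T → r2=0xf7
[4] flags=1010 → (cmp)
[5] flags=1010 CC?F → skip
[6] flags=1010 LE?T → r3=0x92
[7] flags=1000 → (cmp)
[8] flags=1000 LE?T → r2=0x80
[9] flags=1000 LE?T → r1=0x42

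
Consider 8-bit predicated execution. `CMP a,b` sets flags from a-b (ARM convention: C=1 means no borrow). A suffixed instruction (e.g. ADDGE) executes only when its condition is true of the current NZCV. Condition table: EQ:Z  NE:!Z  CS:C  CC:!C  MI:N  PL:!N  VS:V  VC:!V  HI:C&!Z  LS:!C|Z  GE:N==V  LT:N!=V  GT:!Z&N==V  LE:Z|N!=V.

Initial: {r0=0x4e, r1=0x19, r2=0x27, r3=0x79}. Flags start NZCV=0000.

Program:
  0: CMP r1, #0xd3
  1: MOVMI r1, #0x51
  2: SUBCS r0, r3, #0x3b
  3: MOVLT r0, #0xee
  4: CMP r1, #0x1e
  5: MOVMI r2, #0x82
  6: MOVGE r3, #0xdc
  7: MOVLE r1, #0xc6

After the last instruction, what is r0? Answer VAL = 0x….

VAL = 0x4e

0: ✓ CMP  NZCV=0000
1: · MOVMI
2: · SUBCS
3: · MOVLT
4: ✓ CMP  NZCV=1000
5: ✓ MOVMI  r2←0x82
6: · MOVGE
7: ✓ MOVLE  r1←0xc6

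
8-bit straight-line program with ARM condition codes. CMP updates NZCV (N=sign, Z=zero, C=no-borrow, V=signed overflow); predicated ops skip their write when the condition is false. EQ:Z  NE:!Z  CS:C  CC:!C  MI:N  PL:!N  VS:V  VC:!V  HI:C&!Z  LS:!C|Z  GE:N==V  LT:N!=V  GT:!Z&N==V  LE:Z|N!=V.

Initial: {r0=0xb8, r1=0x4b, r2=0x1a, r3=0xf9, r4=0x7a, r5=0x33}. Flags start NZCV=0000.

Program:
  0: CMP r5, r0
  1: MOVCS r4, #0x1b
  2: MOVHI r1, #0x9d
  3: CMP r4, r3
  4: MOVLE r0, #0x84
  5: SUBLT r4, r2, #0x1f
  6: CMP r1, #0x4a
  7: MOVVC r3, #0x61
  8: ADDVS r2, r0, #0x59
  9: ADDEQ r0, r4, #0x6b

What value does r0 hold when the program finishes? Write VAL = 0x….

[0] flags=0000 → (cmp)
[1] flags=0000 CS?F → skip
[2] flags=0000 HI?F → skip
[3] flags=1001 → (cmp)
[4] flags=1001 LE?F → skip
[5] flags=1001 LT?F → skip
[6] flags=0010 → (cmp)
[7] flags=0010 VC?T → r3=0x61
[8] flags=0010 VS?F → skip
[9] flags=0010 EQ?F → skip

VAL = 0xb8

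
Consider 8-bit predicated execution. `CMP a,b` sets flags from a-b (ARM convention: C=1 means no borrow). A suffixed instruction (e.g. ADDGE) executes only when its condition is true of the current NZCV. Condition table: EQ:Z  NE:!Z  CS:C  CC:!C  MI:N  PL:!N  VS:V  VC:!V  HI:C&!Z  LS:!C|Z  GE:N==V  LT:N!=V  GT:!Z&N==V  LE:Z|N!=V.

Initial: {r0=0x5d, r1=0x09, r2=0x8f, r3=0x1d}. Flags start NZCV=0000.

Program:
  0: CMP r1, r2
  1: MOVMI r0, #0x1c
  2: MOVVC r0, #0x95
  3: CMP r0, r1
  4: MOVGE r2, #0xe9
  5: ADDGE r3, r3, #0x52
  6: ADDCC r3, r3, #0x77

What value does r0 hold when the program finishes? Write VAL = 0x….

[0] flags=0000 → (cmp)
[1] flags=0000 MI?F → skip
[2] flags=0000 VC?T → r0=0x95
[3] flags=1010 → (cmp)
[4] flags=1010 GE?F → skip
[5] flags=1010 GE?F → skip
[6] flags=1010 CC?F → skip

VAL = 0x95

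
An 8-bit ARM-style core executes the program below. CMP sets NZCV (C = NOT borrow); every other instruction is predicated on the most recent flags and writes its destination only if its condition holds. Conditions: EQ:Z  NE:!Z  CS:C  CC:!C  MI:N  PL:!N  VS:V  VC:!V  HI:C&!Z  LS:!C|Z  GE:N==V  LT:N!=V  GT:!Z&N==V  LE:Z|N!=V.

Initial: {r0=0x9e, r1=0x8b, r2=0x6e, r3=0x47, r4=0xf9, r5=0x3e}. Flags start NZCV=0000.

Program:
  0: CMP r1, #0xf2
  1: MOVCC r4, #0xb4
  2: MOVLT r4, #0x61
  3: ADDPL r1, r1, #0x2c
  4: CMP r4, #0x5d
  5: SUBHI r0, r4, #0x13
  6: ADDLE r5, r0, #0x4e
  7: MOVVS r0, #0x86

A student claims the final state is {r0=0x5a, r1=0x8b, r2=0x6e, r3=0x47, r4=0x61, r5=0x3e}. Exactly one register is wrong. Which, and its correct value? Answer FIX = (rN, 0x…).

FIX = (r0, 0x4e)

[0] flags=1000 → (cmp)
[1] flags=1000 CC?T → r4=0xb4
[2] flags=1000 LT?T → r4=0x61
[3] flags=1000 PL?F → skip
[4] flags=0010 → (cmp)
[5] flags=0010 HI?T → r0=0x4e
[6] flags=0010 LE?F → skip
[7] flags=0010 VS?F → skip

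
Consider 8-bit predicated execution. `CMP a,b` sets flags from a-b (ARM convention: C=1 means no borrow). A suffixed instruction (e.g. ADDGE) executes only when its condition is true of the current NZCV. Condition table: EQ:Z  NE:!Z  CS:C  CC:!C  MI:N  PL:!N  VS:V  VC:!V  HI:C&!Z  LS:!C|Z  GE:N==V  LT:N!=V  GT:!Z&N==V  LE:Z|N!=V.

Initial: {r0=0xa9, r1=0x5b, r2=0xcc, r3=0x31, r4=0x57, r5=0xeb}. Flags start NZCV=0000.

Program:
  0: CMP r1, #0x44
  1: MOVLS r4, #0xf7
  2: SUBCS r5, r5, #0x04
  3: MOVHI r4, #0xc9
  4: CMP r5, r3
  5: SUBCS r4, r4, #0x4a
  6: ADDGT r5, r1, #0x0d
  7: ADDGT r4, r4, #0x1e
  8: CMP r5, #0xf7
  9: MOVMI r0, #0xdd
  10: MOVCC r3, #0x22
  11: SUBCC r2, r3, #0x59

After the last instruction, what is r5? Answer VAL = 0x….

[0] flags=0010 → (cmp)
[1] flags=0010 LS?F → skip
[2] flags=0010 CS?T → r5=0xe7
[3] flags=0010 HI?T → r4=0xc9
[4] flags=1010 → (cmp)
[5] flags=1010 CS?T → r4=0x7f
[6] flags=1010 GT?F → skip
[7] flags=1010 GT?F → skip
[8] flags=1000 → (cmp)
[9] flags=1000 MI?T → r0=0xdd
[10] flags=1000 CC?T → r3=0x22
[11] flags=1000 CC?T → r2=0xc9

VAL = 0xe7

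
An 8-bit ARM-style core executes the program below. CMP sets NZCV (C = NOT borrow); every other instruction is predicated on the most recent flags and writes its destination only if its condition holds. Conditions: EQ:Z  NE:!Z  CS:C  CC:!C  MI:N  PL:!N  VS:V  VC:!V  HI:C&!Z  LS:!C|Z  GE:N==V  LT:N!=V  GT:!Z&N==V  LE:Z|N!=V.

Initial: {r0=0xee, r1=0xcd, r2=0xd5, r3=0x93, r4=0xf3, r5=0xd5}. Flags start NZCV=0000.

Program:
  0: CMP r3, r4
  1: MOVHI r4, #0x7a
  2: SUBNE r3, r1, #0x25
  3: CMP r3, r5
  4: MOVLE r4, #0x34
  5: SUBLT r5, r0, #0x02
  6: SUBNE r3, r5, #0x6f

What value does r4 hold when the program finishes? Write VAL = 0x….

[0] flags=1000 → (cmp)
[1] flags=1000 HI?F → skip
[2] flags=1000 NE?T → r3=0xa8
[3] flags=1000 → (cmp)
[4] flags=1000 LE?T → r4=0x34
[5] flags=1000 LT?T → r5=0xec
[6] flags=1000 NE?T → r3=0x7d

VAL = 0x34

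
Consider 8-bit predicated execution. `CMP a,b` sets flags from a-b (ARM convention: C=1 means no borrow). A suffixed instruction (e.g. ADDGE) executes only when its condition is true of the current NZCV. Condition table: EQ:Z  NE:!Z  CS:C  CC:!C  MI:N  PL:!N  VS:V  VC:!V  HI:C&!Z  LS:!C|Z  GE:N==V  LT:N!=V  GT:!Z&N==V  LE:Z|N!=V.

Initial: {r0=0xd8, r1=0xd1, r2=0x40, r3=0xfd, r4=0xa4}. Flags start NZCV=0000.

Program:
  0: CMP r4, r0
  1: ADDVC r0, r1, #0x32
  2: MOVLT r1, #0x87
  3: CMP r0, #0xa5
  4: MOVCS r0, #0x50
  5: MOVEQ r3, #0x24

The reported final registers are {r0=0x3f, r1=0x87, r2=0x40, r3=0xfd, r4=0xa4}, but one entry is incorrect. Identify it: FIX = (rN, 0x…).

FIX = (r0, 0x03)

[0] flags=1000 → (cmp)
[1] flags=1000 VC?T → r0=0x03
[2] flags=1000 LT?T → r1=0x87
[3] flags=0000 → (cmp)
[4] flags=0000 CS?F → skip
[5] flags=0000 EQ?F → skip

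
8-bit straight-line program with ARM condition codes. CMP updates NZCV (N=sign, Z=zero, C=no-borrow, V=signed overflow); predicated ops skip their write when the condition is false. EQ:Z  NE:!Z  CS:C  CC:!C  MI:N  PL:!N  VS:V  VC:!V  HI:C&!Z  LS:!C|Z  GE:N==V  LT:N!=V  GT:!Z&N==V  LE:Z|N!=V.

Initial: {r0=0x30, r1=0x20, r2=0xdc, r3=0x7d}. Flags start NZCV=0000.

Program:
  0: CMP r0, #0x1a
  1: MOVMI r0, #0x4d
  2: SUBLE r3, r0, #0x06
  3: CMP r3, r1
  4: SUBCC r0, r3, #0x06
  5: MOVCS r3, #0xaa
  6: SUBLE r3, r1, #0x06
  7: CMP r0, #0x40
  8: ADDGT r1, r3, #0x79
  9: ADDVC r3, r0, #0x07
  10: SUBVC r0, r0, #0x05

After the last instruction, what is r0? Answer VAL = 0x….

VAL = 0x2b

[0] flags=0010 → (cmp)
[1] flags=0010 MI?F → skip
[2] flags=0010 LE?F → skip
[3] flags=0010 → (cmp)
[4] flags=0010 CC?F → skip
[5] flags=0010 CS?T → r3=0xaa
[6] flags=0010 LE?F → skip
[7] flags=1000 → (cmp)
[8] flags=1000 GT?F → skip
[9] flags=1000 VC?T → r3=0x37
[10] flags=1000 VC?T → r0=0x2b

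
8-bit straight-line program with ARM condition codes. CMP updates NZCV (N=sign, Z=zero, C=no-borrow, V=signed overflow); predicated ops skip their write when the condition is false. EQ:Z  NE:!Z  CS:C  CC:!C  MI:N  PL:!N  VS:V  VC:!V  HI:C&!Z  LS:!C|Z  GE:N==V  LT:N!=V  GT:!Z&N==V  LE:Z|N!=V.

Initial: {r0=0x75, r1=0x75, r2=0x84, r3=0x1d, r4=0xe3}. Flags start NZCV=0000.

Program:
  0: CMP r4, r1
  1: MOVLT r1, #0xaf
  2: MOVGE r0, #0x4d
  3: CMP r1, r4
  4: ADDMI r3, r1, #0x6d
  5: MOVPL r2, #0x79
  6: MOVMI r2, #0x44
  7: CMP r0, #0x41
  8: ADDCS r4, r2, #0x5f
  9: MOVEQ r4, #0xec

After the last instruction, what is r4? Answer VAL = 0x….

0: ✓ CMP  NZCV=0011
1: ✓ MOVLT  r1←0xaf
2: · MOVGE
3: ✓ CMP  NZCV=1000
4: ✓ ADDMI  r3←0x1c
5: · MOVPL
6: ✓ MOVMI  r2←0x44
7: ✓ CMP  NZCV=0010
8: ✓ ADDCS  r4←0xa3
9: · MOVEQ

VAL = 0xa3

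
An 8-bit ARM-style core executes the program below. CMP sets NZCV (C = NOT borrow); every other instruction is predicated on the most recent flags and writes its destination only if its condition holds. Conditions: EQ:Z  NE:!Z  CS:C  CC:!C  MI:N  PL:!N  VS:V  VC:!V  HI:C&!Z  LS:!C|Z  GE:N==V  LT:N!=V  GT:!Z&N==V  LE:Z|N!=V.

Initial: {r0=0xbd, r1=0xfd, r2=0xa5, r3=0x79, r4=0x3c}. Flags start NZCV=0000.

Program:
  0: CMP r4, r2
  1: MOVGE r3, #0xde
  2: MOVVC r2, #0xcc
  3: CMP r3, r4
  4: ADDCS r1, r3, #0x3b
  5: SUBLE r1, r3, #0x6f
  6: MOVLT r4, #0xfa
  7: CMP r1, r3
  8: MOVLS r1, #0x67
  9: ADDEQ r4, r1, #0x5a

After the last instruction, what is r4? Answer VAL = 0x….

VAL = 0xfa

[0] flags=1001 → (cmp)
[1] flags=1001 GE?T → r3=0xde
[2] flags=1001 VC?F → skip
[3] flags=1010 → (cmp)
[4] flags=1010 CS?T → r1=0x19
[5] flags=1010 LE?T → r1=0x6f
[6] flags=1010 LT?T → r4=0xfa
[7] flags=1001 → (cmp)
[8] flags=1001 LS?T → r1=0x67
[9] flags=1001 EQ?F → skip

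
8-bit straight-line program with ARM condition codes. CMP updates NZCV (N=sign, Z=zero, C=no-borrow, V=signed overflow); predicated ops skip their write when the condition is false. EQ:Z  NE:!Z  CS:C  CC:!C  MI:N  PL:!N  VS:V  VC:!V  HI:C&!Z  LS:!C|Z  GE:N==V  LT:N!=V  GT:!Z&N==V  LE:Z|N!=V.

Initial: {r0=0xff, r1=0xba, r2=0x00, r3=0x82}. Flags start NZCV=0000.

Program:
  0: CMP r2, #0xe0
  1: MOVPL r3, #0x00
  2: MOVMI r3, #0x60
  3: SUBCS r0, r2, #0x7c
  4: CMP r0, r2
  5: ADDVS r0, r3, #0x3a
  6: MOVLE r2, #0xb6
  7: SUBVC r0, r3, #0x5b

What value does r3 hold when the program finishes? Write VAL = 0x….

VAL = 0x00

[0] flags=0000 → (cmp)
[1] flags=0000 PL?T → r3=0x00
[2] flags=0000 MI?F → skip
[3] flags=0000 CS?F → skip
[4] flags=1010 → (cmp)
[5] flags=1010 VS?F → skip
[6] flags=1010 LE?T → r2=0xb6
[7] flags=1010 VC?T → r0=0xa5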